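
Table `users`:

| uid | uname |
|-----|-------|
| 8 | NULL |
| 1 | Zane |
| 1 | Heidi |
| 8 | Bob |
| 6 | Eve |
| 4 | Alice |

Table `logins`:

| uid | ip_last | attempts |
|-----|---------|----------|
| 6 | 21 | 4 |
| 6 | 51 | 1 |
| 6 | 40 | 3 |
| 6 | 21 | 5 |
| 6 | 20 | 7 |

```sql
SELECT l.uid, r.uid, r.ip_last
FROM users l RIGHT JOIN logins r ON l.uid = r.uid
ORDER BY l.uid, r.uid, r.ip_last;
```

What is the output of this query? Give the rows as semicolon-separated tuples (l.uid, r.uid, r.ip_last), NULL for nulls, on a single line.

RIGHT JOIN keeps every row from `logins`; unmatched rows get NULL for `users`'s columns.
Matching on l.uid = r.uid.
Matched pairs: 5; unmatched r rows kept: 0.

(6, 6, 20); (6, 6, 21); (6, 6, 21); (6, 6, 40); (6, 6, 51)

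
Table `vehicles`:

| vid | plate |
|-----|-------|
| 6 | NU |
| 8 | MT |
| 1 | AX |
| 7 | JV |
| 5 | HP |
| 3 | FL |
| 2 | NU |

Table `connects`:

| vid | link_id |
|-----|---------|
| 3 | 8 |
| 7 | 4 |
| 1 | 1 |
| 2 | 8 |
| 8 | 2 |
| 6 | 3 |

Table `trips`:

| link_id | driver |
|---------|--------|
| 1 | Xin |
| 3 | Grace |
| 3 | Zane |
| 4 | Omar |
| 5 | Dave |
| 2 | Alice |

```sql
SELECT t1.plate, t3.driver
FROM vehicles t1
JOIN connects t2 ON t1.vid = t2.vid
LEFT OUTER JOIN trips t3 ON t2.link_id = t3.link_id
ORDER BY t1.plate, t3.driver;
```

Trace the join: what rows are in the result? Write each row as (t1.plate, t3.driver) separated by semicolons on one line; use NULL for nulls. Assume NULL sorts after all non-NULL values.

Joins associate left-to-right: vehicles INNER JOIN connects on vid gives 6 intermediate row(s).
Then LEFT JOIN `trips t3` on link_id: each of those 6 rows is kept; rows whose t2.link_id has no match in t3 get NULL for t3's columns.

(AX, Xin); (FL, NULL); (JV, Omar); (MT, Alice); (NU, Grace); (NU, Zane); (NU, NULL)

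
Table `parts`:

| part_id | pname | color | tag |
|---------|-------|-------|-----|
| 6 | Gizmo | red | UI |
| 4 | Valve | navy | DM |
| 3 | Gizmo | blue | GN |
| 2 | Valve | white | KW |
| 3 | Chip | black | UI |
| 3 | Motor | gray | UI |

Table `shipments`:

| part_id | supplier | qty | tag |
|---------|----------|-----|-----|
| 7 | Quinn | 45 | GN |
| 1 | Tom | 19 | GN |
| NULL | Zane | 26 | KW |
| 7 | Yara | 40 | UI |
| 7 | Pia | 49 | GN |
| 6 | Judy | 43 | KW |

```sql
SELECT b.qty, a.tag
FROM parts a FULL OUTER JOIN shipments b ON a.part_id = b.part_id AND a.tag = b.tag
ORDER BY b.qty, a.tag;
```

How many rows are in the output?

FULL OUTER JOIN keeps every row from both sides; unmatched rows get NULL for the other side's columns.
Matching on a.part_id = b.part_id AND a.tag = b.tag. A NULL in a compared column never satisfies the condition.
- part_id=6, tag=UI: no b row matches, row kept with b columns NULL.
- part_id=4, tag=DM: no b row matches, row kept with b columns NULL.
- part_id=3, tag=GN: no b row matches, row kept with b columns NULL.
- part_id=2, tag=KW: no b row matches, row kept with b columns NULL.
- part_id=3, tag=UI: no b row matches, row kept with b columns NULL.
- part_id=3, tag=UI: no b row matches, row kept with b columns NULL.
- 6 b row(s) had no a match → kept, a columns NULL.
Total: 0 matched + 12 padded = 12 rows.

12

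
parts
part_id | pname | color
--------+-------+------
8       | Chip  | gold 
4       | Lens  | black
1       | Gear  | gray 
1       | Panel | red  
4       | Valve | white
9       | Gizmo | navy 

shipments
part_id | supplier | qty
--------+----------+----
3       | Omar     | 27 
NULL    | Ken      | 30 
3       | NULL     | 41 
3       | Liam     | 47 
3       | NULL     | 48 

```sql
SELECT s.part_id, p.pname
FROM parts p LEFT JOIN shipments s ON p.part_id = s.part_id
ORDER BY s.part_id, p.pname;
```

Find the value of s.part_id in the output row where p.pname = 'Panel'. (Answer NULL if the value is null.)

LEFT JOIN keeps every row from `parts`; unmatched rows get NULL for `shipments`'s columns.
Matching on p.part_id = s.part_id. A NULL in a compared column never satisfies the condition.
- part_id=8: no s row matches, row kept with s columns NULL.
- part_id=4: no s row matches, row kept with s columns NULL.
- part_id=1: no s row matches, row kept with s columns NULL.
- part_id=1: no s row matches, row kept with s columns NULL.
- part_id=4: no s row matches, row kept with s columns NULL.
- part_id=9: no s row matches, row kept with s columns NULL.

NULL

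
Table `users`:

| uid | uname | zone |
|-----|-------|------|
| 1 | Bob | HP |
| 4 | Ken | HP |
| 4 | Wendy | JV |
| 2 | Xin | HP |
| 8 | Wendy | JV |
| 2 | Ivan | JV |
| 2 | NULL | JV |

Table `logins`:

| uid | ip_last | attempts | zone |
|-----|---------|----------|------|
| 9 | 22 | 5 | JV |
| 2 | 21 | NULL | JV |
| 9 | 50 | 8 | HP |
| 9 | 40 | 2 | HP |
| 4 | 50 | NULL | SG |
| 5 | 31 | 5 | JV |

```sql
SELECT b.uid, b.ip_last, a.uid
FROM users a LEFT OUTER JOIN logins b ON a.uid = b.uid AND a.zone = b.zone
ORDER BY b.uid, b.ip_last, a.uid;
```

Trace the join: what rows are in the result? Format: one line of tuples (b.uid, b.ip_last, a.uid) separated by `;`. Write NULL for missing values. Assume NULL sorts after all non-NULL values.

(2, 21, 2); (2, 21, 2); (NULL, NULL, 1); (NULL, NULL, 2); (NULL, NULL, 4); (NULL, NULL, 4); (NULL, NULL, 8)

LEFT JOIN keeps every row from `users`; unmatched rows get NULL for `logins`'s columns.
Matching on a.uid = b.uid AND a.zone = b.zone.
Matched pairs: 2; unmatched a rows kept: 5.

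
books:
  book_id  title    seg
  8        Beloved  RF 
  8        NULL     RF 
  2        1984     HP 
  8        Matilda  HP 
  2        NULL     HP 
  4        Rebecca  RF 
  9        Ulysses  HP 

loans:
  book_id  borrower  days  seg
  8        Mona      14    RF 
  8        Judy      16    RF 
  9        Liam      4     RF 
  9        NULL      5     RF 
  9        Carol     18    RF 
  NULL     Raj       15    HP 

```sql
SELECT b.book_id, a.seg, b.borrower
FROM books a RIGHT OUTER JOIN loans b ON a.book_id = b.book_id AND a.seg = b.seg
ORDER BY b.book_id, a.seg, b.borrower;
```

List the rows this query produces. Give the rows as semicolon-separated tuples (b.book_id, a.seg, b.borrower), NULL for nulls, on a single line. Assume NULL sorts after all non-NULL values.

(8, RF, Judy); (8, RF, Judy); (8, RF, Mona); (8, RF, Mona); (9, NULL, Carol); (9, NULL, Liam); (9, NULL, NULL); (NULL, NULL, Raj)

RIGHT JOIN keeps every row from `loans`; unmatched rows get NULL for `books`'s columns.
Matching on a.book_id = b.book_id AND a.seg = b.seg. A NULL in a compared column never satisfies the condition.
- a row (book_id=8, seg=RF): matches 2 b row(s) → 2 output row(s).
- a row (book_id=8, seg=RF): matches 2 b row(s) → 2 output row(s).
- a row (book_id=2, seg=HP): no match.
- a row (book_id=8, seg=HP): no match.
- a row (book_id=2, seg=HP): no match.
- a row (book_id=4, seg=RF): no match.
- a row (book_id=9, seg=HP): no match.
- plus 4 unmatched b row(s), each kept with NULL a columns.
After projecting and ordering:
b.book_id | a.seg | b.borrower
8 | RF | Judy
8 | RF | Judy
8 | RF | Mona
8 | RF | Mona
9 | NULL | Carol
9 | NULL | Liam
9 | NULL | NULL
NULL | NULL | Raj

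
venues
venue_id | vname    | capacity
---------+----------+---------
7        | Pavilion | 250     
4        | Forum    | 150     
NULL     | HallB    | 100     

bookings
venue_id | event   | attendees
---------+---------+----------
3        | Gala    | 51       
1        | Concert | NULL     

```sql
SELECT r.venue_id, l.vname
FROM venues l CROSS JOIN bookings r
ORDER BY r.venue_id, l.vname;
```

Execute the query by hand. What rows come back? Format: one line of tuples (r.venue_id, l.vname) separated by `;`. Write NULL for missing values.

CROSS JOIN pairs every row of `venues` with every row of `bookings`: 3 × 2 = 6 rows.

(1, Forum); (1, HallB); (1, Pavilion); (3, Forum); (3, HallB); (3, Pavilion)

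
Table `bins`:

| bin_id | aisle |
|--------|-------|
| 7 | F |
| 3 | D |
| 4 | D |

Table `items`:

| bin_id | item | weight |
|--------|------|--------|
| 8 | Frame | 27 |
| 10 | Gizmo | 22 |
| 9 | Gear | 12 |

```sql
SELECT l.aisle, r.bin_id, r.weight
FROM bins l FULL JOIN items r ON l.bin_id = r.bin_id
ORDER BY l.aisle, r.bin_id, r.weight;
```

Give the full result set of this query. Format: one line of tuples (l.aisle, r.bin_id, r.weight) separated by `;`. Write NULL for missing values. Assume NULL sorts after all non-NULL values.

(D, NULL, NULL); (D, NULL, NULL); (F, NULL, NULL); (NULL, 8, 27); (NULL, 9, 12); (NULL, 10, 22)

FULL OUTER JOIN keeps every row from both sides; unmatched rows get NULL for the other side's columns.
Matching on l.bin_id = r.bin_id.
Matched pairs: 0; unmatched l rows kept: 3; unmatched r rows kept: 3.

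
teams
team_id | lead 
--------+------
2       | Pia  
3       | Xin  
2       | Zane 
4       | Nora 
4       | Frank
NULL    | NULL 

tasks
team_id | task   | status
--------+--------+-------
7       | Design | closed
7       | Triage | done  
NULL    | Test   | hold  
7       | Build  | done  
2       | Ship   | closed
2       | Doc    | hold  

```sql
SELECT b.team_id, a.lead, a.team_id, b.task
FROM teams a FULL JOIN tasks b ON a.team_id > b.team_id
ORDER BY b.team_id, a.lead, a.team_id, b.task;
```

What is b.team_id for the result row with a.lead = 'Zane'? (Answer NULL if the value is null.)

FULL OUTER JOIN keeps every row from both sides; unmatched rows get NULL for the other side's columns.
Matching on a.team_id > b.team_id. A NULL in a compared column never satisfies the condition.
- a row (team_id=2): no match → kept, b columns NULL.
- a row (team_id=3): matches 2 b row(s) → 2 output row(s).
- a row (team_id=2): no match → kept, b columns NULL.
- a row (team_id=4): matches 2 b row(s) → 2 output row(s).
- a row (team_id=4): matches 2 b row(s) → 2 output row(s).
- a row (team_id=NULL): no match → kept, b columns NULL.
- 4 row(s) from b found no a partner → padded with NULL.

NULL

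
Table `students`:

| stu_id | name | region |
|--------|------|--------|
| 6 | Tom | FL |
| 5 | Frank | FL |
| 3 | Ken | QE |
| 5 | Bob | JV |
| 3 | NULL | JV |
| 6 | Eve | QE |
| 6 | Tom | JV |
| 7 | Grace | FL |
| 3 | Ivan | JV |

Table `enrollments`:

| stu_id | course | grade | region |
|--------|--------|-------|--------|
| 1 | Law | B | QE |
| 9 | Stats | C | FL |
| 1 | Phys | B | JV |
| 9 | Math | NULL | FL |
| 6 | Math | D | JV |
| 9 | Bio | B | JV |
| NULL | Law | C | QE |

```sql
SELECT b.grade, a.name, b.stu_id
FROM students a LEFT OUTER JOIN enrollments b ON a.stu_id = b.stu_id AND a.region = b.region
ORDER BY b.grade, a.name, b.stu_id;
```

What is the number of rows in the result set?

9

LEFT JOIN keeps every row from `students`; unmatched rows get NULL for `enrollments`'s columns.
Matching on a.stu_id = b.stu_id AND a.region = b.region. A NULL in a compared column never satisfies the condition.
- a[0] stu_id=6, region=FL → no match; kept with NULLs on the b side.
- a[1] stu_id=5, region=FL → no match; kept with NULLs on the b side.
- a[2] stu_id=3, region=QE → no match; kept with NULLs on the b side.
- a[3] stu_id=5, region=JV → no match; kept with NULLs on the b side.
- a[4] stu_id=3, region=JV → no match; kept with NULLs on the b side.
- a[5] stu_id=6, region=QE → no match; kept with NULLs on the b side.
- a[6] stu_id=6, region=JV → 1 match(es) in b → 1 row(s).
- a[7] stu_id=7, region=FL → no match; kept with NULLs on the b side.
- a[8] stu_id=3, region=JV → no match; kept with NULLs on the b side.
Total: 1 matched + 8 padded = 9 rows.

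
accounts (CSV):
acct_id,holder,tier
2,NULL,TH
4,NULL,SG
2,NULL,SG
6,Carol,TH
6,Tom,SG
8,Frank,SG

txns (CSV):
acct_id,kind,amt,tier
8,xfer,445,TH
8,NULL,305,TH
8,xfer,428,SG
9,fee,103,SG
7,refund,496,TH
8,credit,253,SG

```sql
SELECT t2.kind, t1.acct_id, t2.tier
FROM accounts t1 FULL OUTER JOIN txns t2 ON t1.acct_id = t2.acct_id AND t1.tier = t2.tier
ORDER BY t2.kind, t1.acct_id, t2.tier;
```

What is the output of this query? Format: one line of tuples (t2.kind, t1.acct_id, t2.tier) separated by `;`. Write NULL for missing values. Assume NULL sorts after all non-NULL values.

(credit, 8, SG); (fee, NULL, SG); (refund, NULL, TH); (xfer, 8, SG); (xfer, NULL, TH); (NULL, 2, NULL); (NULL, 2, NULL); (NULL, 4, NULL); (NULL, 6, NULL); (NULL, 6, NULL); (NULL, NULL, TH)

FULL OUTER JOIN keeps every row from both sides; unmatched rows get NULL for the other side's columns.
Matching on t1.acct_id = t2.acct_id AND t1.tier = t2.tier.
- t1[0] acct_id=2, tier=TH → no match; kept with NULLs on the t2 side.
- t1[1] acct_id=4, tier=SG → no match; kept with NULLs on the t2 side.
- t1[2] acct_id=2, tier=SG → no match; kept with NULLs on the t2 side.
- t1[3] acct_id=6, tier=TH → no match; kept with NULLs on the t2 side.
- t1[4] acct_id=6, tier=SG → no match; kept with NULLs on the t2 side.
- t1[5] acct_id=8, tier=SG → 2 match(es) in t2 → 2 row(s).
- 4 t2 row(s) had no t1 match → kept, t1 columns NULL.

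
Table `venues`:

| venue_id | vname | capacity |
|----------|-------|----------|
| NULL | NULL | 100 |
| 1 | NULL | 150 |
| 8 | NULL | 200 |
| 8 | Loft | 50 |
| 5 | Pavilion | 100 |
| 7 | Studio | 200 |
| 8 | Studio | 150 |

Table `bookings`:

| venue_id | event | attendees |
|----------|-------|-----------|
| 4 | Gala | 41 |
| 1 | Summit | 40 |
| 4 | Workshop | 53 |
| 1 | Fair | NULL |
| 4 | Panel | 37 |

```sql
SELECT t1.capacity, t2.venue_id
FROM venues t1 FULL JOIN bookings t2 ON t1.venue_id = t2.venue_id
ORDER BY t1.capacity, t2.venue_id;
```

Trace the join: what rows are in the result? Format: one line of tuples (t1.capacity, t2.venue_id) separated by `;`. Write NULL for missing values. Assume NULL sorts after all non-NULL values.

FULL OUTER JOIN keeps every row from both sides; unmatched rows get NULL for the other side's columns.
Matching on t1.venue_id = t2.venue_id. A NULL in a compared column never satisfies the condition.
Matched pairs: 2; unmatched t1 rows kept: 6; unmatched t2 rows kept: 3.

(50, NULL); (100, NULL); (100, NULL); (150, 1); (150, 1); (150, NULL); (200, NULL); (200, NULL); (NULL, 4); (NULL, 4); (NULL, 4)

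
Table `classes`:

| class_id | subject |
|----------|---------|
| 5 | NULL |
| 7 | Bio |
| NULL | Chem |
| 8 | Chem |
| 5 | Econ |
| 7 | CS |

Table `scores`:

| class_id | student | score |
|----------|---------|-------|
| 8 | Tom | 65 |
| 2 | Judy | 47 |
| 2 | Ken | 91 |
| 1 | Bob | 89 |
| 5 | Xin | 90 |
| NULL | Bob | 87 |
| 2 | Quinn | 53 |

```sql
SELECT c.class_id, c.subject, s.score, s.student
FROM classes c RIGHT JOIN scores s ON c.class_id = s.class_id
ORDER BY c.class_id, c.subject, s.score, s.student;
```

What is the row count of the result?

RIGHT JOIN keeps every row from `scores`; unmatched rows get NULL for `classes`'s columns.
Matching on c.class_id = s.class_id. A NULL in a compared column never satisfies the condition.
Matched pairs: 3; unmatched s rows kept: 5.
Total: 3 matched + 5 padded = 8 rows.

8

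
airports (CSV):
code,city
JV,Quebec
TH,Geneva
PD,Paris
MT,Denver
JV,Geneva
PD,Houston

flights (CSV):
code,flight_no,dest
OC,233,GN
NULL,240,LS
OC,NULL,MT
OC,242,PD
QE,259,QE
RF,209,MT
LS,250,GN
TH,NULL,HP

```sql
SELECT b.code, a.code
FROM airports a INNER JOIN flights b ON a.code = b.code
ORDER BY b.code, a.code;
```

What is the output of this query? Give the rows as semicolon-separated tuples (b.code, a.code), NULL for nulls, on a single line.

(TH, TH)

INNER JOIN keeps only pairs where the ON condition holds.
Matching on a.code = b.code. A NULL in a compared column never satisfies the condition.
- a[0] code=JV → no match; dropped.
- a[1] code=TH → 1 match(es) in b → 1 row(s).
- a[2] code=PD → no match; dropped.
- a[3] code=MT → no match; dropped.
- a[4] code=JV → no match; dropped.
- a[5] code=PD → no match; dropped.
After projecting and ordering:
b.code | a.code
TH | TH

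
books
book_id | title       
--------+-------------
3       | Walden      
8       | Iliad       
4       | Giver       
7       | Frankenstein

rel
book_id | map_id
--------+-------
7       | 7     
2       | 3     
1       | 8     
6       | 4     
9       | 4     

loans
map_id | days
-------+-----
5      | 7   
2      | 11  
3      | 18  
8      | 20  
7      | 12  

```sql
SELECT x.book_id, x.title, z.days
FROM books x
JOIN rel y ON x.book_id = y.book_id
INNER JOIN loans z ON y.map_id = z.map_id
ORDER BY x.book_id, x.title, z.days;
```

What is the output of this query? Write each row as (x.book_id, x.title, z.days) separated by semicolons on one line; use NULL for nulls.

Evaluate left to right. First `books x INNER JOIN rel y` on book_id: 1 row(s).
Then INNER JOIN `loans z` on map_id: keep only rows whose y.map_id appears in z.

(7, Frankenstein, 12)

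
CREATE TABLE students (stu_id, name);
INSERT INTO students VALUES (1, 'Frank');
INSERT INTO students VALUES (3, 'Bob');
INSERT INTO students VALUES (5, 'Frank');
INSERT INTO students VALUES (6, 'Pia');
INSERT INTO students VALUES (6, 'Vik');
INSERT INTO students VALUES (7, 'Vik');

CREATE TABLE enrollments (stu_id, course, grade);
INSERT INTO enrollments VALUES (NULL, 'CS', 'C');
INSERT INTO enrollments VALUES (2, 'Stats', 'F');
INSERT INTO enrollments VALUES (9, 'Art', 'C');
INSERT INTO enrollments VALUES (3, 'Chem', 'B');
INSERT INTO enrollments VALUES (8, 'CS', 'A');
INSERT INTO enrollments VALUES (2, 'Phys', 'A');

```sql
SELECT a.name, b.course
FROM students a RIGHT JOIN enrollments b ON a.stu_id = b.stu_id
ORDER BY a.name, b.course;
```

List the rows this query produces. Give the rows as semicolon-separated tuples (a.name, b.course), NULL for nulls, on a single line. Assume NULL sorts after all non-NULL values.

RIGHT JOIN keeps every row from `enrollments`; unmatched rows get NULL for `students`'s columns.
Matching on a.stu_id = b.stu_id. A NULL in a compared column never satisfies the condition.
- a[0] stu_id=1 → no match.
- a[1] stu_id=3 → 1 match(es) in b → 1 row(s).
- a[2] stu_id=5 → no match.
- a[3] stu_id=6 → no match.
- a[4] stu_id=6 → no match.
- a[5] stu_id=7 → no match.
- 5 b row(s) had no a match → kept, a columns NULL.
After projecting and ordering:
a.name | b.course
Bob | Chem
NULL | Art
NULL | CS
NULL | CS
NULL | Phys
NULL | Stats

(Bob, Chem); (NULL, Art); (NULL, CS); (NULL, CS); (NULL, Phys); (NULL, Stats)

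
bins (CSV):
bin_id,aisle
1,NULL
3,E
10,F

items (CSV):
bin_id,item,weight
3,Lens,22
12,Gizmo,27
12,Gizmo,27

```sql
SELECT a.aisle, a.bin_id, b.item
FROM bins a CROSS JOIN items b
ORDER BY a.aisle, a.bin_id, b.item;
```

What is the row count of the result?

9

CROSS JOIN pairs every row of `bins` with every row of `items`: 3 × 3 = 9 rows.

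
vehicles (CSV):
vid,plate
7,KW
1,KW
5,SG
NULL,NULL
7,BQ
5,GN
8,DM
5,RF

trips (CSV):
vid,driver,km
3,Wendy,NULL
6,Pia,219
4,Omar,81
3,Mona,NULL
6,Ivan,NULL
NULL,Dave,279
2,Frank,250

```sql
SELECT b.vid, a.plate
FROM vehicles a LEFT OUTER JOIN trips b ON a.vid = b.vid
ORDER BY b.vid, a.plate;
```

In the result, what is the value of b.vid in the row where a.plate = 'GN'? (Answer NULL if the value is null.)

NULL

LEFT JOIN keeps every row from `vehicles`; unmatched rows get NULL for `trips`'s columns.
Matching on a.vid = b.vid. A NULL in a compared column never satisfies the condition.
- a (vid=7) has no partner → padded with NULL.
- a (vid=1) has no partner → padded with NULL.
- a (vid=5) has no partner → padded with NULL.
- a (vid=NULL) has no partner → padded with NULL.
- a (vid=7) has no partner → padded with NULL.
- a (vid=5) has no partner → padded with NULL.
- a (vid=8) has no partner → padded with NULL.
- a (vid=5) has no partner → padded with NULL.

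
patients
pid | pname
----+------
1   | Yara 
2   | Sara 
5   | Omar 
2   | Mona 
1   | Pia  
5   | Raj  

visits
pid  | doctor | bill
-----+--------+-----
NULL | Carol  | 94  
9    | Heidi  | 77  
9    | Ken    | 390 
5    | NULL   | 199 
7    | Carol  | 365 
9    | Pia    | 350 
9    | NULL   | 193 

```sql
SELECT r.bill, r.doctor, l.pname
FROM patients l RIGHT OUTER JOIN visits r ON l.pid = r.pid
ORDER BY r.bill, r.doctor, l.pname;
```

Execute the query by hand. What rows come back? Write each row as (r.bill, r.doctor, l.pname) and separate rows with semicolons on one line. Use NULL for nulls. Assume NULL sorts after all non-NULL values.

RIGHT JOIN keeps every row from `visits`; unmatched rows get NULL for `patients`'s columns.
Matching on l.pid = r.pid. A NULL in a compared column never satisfies the condition.
Matched pairs: 2; unmatched r rows kept: 6.

(77, Heidi, NULL); (94, Carol, NULL); (193, NULL, NULL); (199, NULL, Omar); (199, NULL, Raj); (350, Pia, NULL); (365, Carol, NULL); (390, Ken, NULL)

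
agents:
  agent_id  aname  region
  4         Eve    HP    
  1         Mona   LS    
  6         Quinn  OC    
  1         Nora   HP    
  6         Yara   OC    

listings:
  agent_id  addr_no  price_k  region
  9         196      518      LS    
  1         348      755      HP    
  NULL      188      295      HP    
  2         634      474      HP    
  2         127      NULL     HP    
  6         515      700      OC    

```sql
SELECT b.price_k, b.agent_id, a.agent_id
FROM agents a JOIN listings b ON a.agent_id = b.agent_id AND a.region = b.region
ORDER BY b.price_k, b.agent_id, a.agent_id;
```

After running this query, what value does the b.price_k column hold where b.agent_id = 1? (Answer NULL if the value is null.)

755

INNER JOIN keeps only pairs where the ON condition holds.
Matching on a.agent_id = b.agent_id AND a.region = b.region. A NULL in a compared column never satisfies the condition.
Matched pairs: 3.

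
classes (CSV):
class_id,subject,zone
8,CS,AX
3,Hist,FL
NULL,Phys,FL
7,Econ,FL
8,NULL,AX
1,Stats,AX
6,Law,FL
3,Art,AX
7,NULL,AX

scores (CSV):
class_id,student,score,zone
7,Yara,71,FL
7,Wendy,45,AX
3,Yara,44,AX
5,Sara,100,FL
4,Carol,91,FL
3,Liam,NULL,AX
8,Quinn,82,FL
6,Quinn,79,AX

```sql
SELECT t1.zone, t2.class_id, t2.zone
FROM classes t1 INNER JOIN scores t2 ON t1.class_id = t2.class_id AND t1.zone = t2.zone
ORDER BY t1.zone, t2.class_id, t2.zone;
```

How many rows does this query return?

INNER JOIN keeps only pairs where the ON condition holds.
Matching on t1.class_id = t2.class_id AND t1.zone = t2.zone. A NULL in a compared column never satisfies the condition.
Matched pairs: 4.
Total: 4 rows.

4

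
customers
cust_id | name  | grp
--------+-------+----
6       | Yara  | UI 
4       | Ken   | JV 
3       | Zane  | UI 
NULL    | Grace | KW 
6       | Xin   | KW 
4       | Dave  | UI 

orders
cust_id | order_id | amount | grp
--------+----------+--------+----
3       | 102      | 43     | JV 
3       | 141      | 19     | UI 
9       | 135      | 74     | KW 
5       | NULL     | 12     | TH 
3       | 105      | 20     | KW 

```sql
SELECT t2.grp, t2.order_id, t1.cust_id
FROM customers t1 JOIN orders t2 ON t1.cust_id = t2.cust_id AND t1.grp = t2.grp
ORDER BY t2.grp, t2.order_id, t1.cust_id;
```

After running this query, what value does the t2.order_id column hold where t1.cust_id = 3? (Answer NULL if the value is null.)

141

INNER JOIN keeps only pairs where the ON condition holds.
Matching on t1.cust_id = t2.cust_id AND t1.grp = t2.grp. A NULL in a compared column never satisfies the condition.
Matched pairs: 1.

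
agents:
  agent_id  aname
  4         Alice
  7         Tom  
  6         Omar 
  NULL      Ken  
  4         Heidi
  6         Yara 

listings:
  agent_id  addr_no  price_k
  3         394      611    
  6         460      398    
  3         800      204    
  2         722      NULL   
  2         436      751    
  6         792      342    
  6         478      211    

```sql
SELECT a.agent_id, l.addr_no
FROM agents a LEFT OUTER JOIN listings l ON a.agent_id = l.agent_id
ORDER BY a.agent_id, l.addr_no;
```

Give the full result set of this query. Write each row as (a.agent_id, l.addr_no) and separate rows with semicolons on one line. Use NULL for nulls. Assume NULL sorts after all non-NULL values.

LEFT JOIN keeps every row from `agents`; unmatched rows get NULL for `listings`'s columns.
Matching on a.agent_id = l.agent_id. A NULL in a compared column never satisfies the condition.
Matched pairs: 6; unmatched a rows kept: 4.

(4, NULL); (4, NULL); (6, 460); (6, 460); (6, 478); (6, 478); (6, 792); (6, 792); (7, NULL); (NULL, NULL)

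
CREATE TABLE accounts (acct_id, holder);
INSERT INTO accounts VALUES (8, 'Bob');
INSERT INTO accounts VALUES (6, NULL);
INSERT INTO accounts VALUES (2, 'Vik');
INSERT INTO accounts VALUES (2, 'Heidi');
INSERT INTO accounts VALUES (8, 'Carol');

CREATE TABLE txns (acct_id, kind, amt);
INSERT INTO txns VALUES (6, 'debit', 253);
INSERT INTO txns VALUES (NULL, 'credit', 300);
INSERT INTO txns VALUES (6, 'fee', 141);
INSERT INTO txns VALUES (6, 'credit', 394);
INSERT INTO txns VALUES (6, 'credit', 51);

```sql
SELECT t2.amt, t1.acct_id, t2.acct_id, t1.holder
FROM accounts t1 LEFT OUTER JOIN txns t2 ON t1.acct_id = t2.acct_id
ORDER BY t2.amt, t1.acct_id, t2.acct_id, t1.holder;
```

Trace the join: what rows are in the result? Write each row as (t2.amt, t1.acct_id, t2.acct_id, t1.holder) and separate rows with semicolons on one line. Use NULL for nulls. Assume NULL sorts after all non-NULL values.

(51, 6, 6, NULL); (141, 6, 6, NULL); (253, 6, 6, NULL); (394, 6, 6, NULL); (NULL, 2, NULL, Heidi); (NULL, 2, NULL, Vik); (NULL, 8, NULL, Bob); (NULL, 8, NULL, Carol)

LEFT JOIN keeps every row from `accounts`; unmatched rows get NULL for `txns`'s columns.
Matching on t1.acct_id = t2.acct_id. A NULL in a compared column never satisfies the condition.
- t1[0] acct_id=8 → no match; kept with NULLs on the t2 side.
- t1[1] acct_id=6 → 4 match(es) in t2 → 4 row(s).
- t1[2] acct_id=2 → no match; kept with NULLs on the t2 side.
- t1[3] acct_id=2 → no match; kept with NULLs on the t2 side.
- t1[4] acct_id=8 → no match; kept with NULLs on the t2 side.
After projecting and ordering:
t2.amt | t1.acct_id | t2.acct_id | t1.holder
51 | 6 | 6 | NULL
141 | 6 | 6 | NULL
253 | 6 | 6 | NULL
394 | 6 | 6 | NULL
NULL | 2 | NULL | Heidi
NULL | 2 | NULL | Vik
NULL | 8 | NULL | Bob
NULL | 8 | NULL | Carol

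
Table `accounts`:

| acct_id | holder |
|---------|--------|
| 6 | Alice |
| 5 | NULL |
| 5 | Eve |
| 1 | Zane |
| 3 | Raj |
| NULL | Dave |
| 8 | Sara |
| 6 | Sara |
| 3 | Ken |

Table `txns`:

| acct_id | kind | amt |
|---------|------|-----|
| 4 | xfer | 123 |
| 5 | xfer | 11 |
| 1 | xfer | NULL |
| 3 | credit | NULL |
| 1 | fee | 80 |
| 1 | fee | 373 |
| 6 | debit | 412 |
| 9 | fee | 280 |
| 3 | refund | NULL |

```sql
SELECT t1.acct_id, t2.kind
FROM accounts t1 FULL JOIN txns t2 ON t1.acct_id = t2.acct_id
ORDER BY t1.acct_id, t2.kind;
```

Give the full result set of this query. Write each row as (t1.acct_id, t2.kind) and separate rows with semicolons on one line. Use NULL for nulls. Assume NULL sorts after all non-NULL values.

(1, fee); (1, fee); (1, xfer); (3, credit); (3, credit); (3, refund); (3, refund); (5, xfer); (5, xfer); (6, debit); (6, debit); (8, NULL); (NULL, fee); (NULL, xfer); (NULL, NULL)

FULL OUTER JOIN keeps every row from both sides; unmatched rows get NULL for the other side's columns.
Matching on t1.acct_id = t2.acct_id. A NULL in a compared column never satisfies the condition.
- acct_id=6: 1 matching t2 row(s), so 1 row(s) emitted.
- acct_id=5: 1 matching t2 row(s), so 1 row(s) emitted.
- acct_id=5: 1 matching t2 row(s), so 1 row(s) emitted.
- acct_id=1: 3 matching t2 row(s), so 3 row(s) emitted.
- acct_id=3: 2 matching t2 row(s), so 2 row(s) emitted.
- acct_id=NULL: no t2 row matches, row kept with t2 columns NULL.
- acct_id=8: no t2 row matches, row kept with t2 columns NULL.
- acct_id=6: 1 matching t2 row(s), so 1 row(s) emitted.
- acct_id=3: 2 matching t2 row(s), so 2 row(s) emitted.
- plus 2 unmatched t2 row(s), each kept with NULL t1 columns.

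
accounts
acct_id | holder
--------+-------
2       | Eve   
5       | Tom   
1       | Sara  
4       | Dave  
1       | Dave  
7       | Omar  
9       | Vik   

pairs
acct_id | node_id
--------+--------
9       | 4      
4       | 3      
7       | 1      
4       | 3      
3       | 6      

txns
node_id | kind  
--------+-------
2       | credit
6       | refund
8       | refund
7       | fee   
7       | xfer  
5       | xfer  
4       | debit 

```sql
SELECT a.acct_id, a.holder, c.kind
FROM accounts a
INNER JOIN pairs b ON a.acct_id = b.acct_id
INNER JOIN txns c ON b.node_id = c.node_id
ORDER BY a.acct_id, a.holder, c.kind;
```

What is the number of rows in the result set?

1

Step 1 — a INNER JOIN b on acct_id → 4 row(s).
Then INNER JOIN `txns c` on node_id: keep only rows whose b.node_id appears in c.
Result: 1 row(s).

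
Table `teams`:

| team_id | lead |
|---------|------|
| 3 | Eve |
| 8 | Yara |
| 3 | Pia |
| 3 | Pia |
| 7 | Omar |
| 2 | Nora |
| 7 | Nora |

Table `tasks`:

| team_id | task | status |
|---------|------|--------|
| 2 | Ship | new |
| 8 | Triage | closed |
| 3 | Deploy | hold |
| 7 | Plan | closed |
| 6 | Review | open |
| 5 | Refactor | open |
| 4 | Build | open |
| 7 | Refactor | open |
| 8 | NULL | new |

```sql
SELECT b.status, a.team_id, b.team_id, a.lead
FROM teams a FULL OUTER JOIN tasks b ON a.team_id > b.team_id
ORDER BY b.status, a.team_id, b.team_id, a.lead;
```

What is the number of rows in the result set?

23

FULL OUTER JOIN keeps every row from both sides; unmatched rows get NULL for the other side's columns.
Matching on a.team_id > b.team_id.
- a row (team_id=3): matches 1 b row(s) → 1 output row(s).
- a row (team_id=8): matches 7 b row(s) → 7 output row(s).
- a row (team_id=3): matches 1 b row(s) → 1 output row(s).
- a row (team_id=3): matches 1 b row(s) → 1 output row(s).
- a row (team_id=7): matches 5 b row(s) → 5 output row(s).
- a row (team_id=2): no match → kept, b columns NULL.
- a row (team_id=7): matches 5 b row(s) → 5 output row(s).
- plus 2 unmatched b row(s), each kept with NULL a columns.
Total: 20 matched + 3 padded = 23 rows.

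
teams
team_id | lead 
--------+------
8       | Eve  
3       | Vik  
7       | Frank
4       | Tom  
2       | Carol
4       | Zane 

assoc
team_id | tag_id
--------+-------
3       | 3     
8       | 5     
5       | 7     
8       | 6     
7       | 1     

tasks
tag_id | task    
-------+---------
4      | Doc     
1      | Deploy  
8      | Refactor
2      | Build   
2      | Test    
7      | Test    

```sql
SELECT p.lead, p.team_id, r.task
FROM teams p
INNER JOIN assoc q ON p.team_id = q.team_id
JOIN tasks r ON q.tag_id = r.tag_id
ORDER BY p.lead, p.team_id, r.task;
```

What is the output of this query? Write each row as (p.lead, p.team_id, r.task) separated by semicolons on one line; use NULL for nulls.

(Frank, 7, Deploy)

Joins associate left-to-right: teams INNER JOIN assoc on team_id gives 4 intermediate row(s).
Then INNER JOIN `tasks r` on tag_id: keep only rows whose q.tag_id appears in r.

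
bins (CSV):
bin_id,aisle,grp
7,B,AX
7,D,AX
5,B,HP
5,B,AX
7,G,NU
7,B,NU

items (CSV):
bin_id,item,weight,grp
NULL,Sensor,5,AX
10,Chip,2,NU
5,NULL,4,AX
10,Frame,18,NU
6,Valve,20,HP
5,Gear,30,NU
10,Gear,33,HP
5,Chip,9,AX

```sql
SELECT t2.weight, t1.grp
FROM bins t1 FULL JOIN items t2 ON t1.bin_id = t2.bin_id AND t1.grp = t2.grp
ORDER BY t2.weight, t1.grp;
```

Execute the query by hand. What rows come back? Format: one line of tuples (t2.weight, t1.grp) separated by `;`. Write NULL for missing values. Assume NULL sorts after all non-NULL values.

FULL OUTER JOIN keeps every row from both sides; unmatched rows get NULL for the other side's columns.
Matching on t1.bin_id = t2.bin_id AND t1.grp = t2.grp. A NULL in a compared column never satisfies the condition.
- bin_id=7, grp=AX: no t2 row matches, row kept with t2 columns NULL.
- bin_id=7, grp=AX: no t2 row matches, row kept with t2 columns NULL.
- bin_id=5, grp=HP: no t2 row matches, row kept with t2 columns NULL.
- bin_id=5, grp=AX: 2 matching t2 row(s), so 2 row(s) emitted.
- bin_id=7, grp=NU: no t2 row matches, row kept with t2 columns NULL.
- bin_id=7, grp=NU: no t2 row matches, row kept with t2 columns NULL.
- 6 row(s) from t2 found no t1 partner → padded with NULL.

(2, NULL); (4, AX); (5, NULL); (9, AX); (18, NULL); (20, NULL); (30, NULL); (33, NULL); (NULL, AX); (NULL, AX); (NULL, HP); (NULL, NU); (NULL, NU)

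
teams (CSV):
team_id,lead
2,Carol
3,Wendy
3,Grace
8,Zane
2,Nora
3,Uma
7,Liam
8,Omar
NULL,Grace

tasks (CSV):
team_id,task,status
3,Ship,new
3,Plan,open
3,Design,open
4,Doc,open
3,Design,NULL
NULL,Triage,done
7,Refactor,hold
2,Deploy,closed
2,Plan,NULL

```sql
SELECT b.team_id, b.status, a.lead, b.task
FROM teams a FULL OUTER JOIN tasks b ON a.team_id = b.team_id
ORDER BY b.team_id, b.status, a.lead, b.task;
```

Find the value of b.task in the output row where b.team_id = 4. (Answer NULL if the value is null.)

Doc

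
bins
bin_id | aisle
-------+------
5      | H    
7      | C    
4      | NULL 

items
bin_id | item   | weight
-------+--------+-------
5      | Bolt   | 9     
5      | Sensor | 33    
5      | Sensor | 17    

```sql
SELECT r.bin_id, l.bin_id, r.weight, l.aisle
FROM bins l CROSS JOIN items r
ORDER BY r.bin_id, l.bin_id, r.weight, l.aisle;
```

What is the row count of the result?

9

CROSS JOIN pairs every row of `bins` with every row of `items`: 3 × 3 = 9 rows.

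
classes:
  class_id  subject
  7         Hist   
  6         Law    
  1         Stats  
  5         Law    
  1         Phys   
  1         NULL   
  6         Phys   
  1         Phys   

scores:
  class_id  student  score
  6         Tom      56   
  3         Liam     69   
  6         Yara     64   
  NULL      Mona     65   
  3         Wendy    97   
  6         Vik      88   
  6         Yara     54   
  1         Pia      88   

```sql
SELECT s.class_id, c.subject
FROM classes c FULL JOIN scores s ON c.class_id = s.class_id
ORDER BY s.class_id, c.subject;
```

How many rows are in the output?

17

FULL OUTER JOIN keeps every row from both sides; unmatched rows get NULL for the other side's columns.
Matching on c.class_id = s.class_id. A NULL in a compared column never satisfies the condition.
- c (class_id=7) has no partner → padded with NULL.
- c (class_id=6) pairs with 4 row(s) of s.
- c (class_id=1) pairs with 1 row(s) of s.
- c (class_id=5) has no partner → padded with NULL.
- c (class_id=1) pairs with 1 row(s) of s.
- c (class_id=1) pairs with 1 row(s) of s.
- c (class_id=6) pairs with 4 row(s) of s.
- c (class_id=1) pairs with 1 row(s) of s.
- plus 3 unmatched s row(s), each kept with NULL c columns.
Total: 12 matched + 5 padded = 17 rows.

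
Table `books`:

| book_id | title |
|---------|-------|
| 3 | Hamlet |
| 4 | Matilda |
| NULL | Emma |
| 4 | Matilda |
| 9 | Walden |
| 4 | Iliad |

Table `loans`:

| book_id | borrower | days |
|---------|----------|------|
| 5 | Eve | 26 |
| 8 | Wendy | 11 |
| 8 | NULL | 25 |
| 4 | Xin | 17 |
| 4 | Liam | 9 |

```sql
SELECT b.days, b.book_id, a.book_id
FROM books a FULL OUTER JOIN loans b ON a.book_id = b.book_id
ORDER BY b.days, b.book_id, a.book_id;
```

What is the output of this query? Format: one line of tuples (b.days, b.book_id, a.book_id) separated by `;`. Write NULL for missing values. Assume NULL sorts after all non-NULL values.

FULL OUTER JOIN keeps every row from both sides; unmatched rows get NULL for the other side's columns.
Matching on a.book_id = b.book_id. A NULL in a compared column never satisfies the condition.
- a[0] book_id=3 → no match; kept with NULLs on the b side.
- a[1] book_id=4 → 2 match(es) in b → 2 row(s).
- a[2] book_id=NULL → no match; kept with NULLs on the b side.
- a[3] book_id=4 → 2 match(es) in b → 2 row(s).
- a[4] book_id=9 → no match; kept with NULLs on the b side.
- a[5] book_id=4 → 2 match(es) in b → 2 row(s).
- 3 b row(s) had no a match → kept, a columns NULL.

(9, 4, 4); (9, 4, 4); (9, 4, 4); (11, 8, NULL); (17, 4, 4); (17, 4, 4); (17, 4, 4); (25, 8, NULL); (26, 5, NULL); (NULL, NULL, 3); (NULL, NULL, 9); (NULL, NULL, NULL)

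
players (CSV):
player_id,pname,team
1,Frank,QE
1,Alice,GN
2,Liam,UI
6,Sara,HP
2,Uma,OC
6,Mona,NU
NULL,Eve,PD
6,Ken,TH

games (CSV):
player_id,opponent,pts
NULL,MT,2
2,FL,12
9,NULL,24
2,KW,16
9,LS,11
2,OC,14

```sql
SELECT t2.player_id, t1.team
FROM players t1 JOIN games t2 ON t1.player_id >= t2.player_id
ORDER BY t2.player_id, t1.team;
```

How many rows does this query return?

INNER JOIN keeps only pairs where the ON condition holds.
Matching on t1.player_id >= t2.player_id. A NULL in a compared column never satisfies the condition.
- t1 (player_id=1) has no partner → excluded.
- t1 (player_id=1) has no partner → excluded.
- t1 (player_id=2) pairs with 3 row(s) of t2.
- t1 (player_id=6) pairs with 3 row(s) of t2.
- t1 (player_id=2) pairs with 3 row(s) of t2.
- t1 (player_id=6) pairs with 3 row(s) of t2.
- t1 (player_id=NULL) has no partner → excluded.
- t1 (player_id=6) pairs with 3 row(s) of t2.
Total: 15 rows.

15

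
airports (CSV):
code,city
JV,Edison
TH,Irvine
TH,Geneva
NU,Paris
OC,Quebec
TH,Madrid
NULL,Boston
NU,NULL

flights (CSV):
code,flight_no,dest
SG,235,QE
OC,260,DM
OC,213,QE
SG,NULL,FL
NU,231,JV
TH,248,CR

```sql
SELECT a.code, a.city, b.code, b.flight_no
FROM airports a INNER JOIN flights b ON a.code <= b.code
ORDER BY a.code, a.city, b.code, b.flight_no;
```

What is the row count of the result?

26

INNER JOIN keeps only pairs where the ON condition holds.
Matching on a.code <= b.code. A NULL in a compared column never satisfies the condition.
Matched pairs: 26.
Total: 26 rows.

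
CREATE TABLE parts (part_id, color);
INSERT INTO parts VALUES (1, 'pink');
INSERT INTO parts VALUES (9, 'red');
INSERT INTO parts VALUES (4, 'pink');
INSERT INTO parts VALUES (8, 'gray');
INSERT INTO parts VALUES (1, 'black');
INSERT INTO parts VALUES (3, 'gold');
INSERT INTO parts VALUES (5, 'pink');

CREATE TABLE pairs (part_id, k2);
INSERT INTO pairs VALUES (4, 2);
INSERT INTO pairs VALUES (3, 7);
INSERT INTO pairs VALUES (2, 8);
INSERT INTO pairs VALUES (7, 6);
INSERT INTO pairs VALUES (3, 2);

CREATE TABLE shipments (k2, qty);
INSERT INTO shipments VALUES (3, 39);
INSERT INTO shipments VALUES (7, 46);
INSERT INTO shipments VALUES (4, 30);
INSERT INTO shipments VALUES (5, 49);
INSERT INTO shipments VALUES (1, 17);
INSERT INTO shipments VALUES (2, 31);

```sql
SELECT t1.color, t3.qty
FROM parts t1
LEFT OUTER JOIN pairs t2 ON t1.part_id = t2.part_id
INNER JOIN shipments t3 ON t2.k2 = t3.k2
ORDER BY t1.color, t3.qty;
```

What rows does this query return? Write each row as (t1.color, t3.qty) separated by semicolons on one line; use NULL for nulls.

(gold, 31); (gold, 46); (pink, 31)

Evaluate left to right. First `parts t1 LEFT JOIN pairs t2` on part_id: 8 row(s).
Then INNER JOIN `shipments t3` on k2: keep only rows whose t2.k2 appears in t3.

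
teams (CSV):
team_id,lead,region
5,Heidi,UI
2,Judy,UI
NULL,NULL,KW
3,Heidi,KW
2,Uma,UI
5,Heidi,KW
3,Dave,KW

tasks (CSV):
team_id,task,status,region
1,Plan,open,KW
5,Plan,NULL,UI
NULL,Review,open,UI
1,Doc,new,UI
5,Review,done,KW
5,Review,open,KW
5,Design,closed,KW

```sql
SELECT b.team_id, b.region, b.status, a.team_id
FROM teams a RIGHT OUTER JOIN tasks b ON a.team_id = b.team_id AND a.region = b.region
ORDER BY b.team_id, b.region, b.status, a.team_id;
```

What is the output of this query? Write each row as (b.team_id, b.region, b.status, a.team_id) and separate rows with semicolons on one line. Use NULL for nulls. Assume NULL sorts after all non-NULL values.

RIGHT JOIN keeps every row from `tasks`; unmatched rows get NULL for `teams`'s columns.
Matching on a.team_id = b.team_id AND a.region = b.region. A NULL in a compared column never satisfies the condition.
- a[0] team_id=5, region=UI → 1 match(es) in b → 1 row(s).
- a[1] team_id=2, region=UI → no match.
- a[2] team_id=NULL, region=KW → no match.
- a[3] team_id=3, region=KW → no match.
- a[4] team_id=2, region=UI → no match.
- a[5] team_id=5, region=KW → 3 match(es) in b → 3 row(s).
- a[6] team_id=3, region=KW → no match.
- 3 row(s) from b found no a partner → padded with NULL.
After projecting and ordering:
b.team_id | b.region | b.status | a.team_id
1 | KW | open | NULL
1 | UI | new | NULL
5 | KW | closed | 5
5 | KW | done | 5
5 | KW | open | 5
5 | UI | NULL | 5
NULL | UI | open | NULL

(1, KW, open, NULL); (1, UI, new, NULL); (5, KW, closed, 5); (5, KW, done, 5); (5, KW, open, 5); (5, UI, NULL, 5); (NULL, UI, open, NULL)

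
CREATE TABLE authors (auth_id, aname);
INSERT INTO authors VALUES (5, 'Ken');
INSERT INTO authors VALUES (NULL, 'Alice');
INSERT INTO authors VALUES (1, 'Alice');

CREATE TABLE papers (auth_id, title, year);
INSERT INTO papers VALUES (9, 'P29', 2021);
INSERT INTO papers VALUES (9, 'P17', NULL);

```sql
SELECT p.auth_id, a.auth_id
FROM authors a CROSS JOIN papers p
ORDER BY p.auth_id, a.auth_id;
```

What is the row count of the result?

6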